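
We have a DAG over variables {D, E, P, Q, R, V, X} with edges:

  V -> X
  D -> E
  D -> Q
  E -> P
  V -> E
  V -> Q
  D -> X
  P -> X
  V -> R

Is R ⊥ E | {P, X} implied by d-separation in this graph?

No

Enumerating the 5 paths from R to E and testing each for blocking by {P, X}:
  1. R ← V → X ← P ← E — V:fork[open]; X:collider[open]; P:chain[blocks] ⇒ blocked
  2. R ← V → X ← D → E — V:fork[open]; X:collider[open]; D:fork[open] ⇒ active
  3. R ← V → Q ← D → X ← P ← E — V:fork[open]; Q:collider[blocks]; D:fork[open]; X:collider[open]; P:chain[blocks] ⇒ blocked
  4. R ← V → Q ← D → E — V:fork[open]; Q:collider[blocks]; D:fork[open] ⇒ blocked
  5. R ← V → E — V:fork[open] ⇒ active
Since the path R ← V → X ← D → E is active, R and E are not d-separated given {P, X}.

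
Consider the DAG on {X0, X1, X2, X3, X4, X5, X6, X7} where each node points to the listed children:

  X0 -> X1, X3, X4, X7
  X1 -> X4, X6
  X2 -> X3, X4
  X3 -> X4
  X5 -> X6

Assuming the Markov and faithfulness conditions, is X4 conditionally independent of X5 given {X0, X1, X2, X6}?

Yes

We examine all 4 paths between X4 and X5:
Path 1: X4 ← X1 → X6 ← X5
  X1 is a fork here and X1 is conditioned on, so the path is blocked at X1.
Path 2: X4 ← X0 → X1 → X6 ← X5
  X0 is a fork here and X0 is conditioned on, so the path is blocked at X0.
Path 3: X4 ← X2 → X3 ← X0 → X1 → X6 ← X5
  X2 is a fork here and X2 is conditioned on, so the path is blocked at X2.
Path 4: X4 ← X3 ← X0 → X1 → X6 ← X5
  X0 is a fork here and X0 is conditioned on, so the path is blocked at X0.
Every path is blocked, so X4 and X5 are d-separated given {X0, X1, X2, X6}.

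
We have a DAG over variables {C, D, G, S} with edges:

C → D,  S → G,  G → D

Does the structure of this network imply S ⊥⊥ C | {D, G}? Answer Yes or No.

Yes

Only one path connects S and C:
Path 1: S → G → D ← C
  G is a chain here and G is conditioned on, so the path is blocked at G.
All paths are blocked; S ⊥ C | {D, G} holds.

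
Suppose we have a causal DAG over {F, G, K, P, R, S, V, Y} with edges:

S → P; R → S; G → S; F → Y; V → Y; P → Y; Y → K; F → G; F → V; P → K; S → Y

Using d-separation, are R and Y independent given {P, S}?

We examine all 5 paths between R and Y:
Path 1: R → S → P → K ← Y
  S is a chain here and S is conditioned on, so the path is blocked at S.
Path 2: R → S → P → Y
  S is a chain here and S is conditioned on, so the path is blocked at S.
Path 3: R → S ← G ← F → V → Y
  S is a collider and S is conditioned on, which opens it; G is a chain and G is not conditioned on; F is a fork and F is not conditioned on; V is a chain and V is not conditioned on — no node blocks this path, so it is active.
Path 4: R → S ← G ← F → Y
  S is a collider and S is conditioned on, which opens it; G is a chain and G is not conditioned on; F is a fork and F is not conditioned on — no node blocks this path, so it is active.
Path 5: R → S → Y
  S is a chain here and S is conditioned on, so the path is blocked at S.
At least one path is unblocked, so d-separation fails.

No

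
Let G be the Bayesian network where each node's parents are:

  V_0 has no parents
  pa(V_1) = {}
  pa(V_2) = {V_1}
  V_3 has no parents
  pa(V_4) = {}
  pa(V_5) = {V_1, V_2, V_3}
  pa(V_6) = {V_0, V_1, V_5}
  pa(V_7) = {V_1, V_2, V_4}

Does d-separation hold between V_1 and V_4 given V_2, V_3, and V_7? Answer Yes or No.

No

There are 4 undirected paths between V_1 and V_4; checking each against the conditioning set {V_2, V_3, V_7}:
Path 1: V_1 → V_2 → V_7 ← V_4
  V_2 is a chain here and V_2 is conditioned on, so the path is blocked at V_2.
Path 2: V_1 → V_7 ← V_4
  V_7 is a collider and V_7 is conditioned on, which opens it — no node blocks this path, so it is active.
Path 3: V_1 → V_5 ← V_2 → V_7 ← V_4
  V_5 is a collider here and neither V_5 nor any of its descendants is conditioned on, so the collider stays closed — the path is blocked at V_5.
Path 4: V_1 → V_6 ← V_5 ← V_2 → V_7 ← V_4
  V_6 is a collider here and neither V_6 nor any of its descendants is conditioned on, so the collider stays closed — the path is blocked at V_6.
Because an active path exists, V_1 and V_4 are not d-separated.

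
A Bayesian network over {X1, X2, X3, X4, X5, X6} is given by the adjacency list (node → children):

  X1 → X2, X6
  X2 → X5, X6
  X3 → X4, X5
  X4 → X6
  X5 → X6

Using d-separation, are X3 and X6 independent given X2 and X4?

There are 4 undirected paths between X3 and X6; checking each against the conditioning set {X2, X4}:
Path 1: X3 → X5 ← X2 ← X1 → X6
  X5 is a collider here and neither X5 nor any of its descendants is conditioned on, so the collider stays closed — the path is blocked at X5.
Path 2: X3 → X5 ← X2 → X6
  X5 is a collider here and neither X5 nor any of its descendants is conditioned on, so the collider stays closed — the path is blocked at X5.
Path 3: X3 → X5 → X6
  X5 is a chain and X5 is not conditioned on — no node blocks this path, so it is active.
Path 4: X3 → X4 → X6
  X4 is a chain here and X4 is conditioned on, so the path is blocked at X4.
Since the path X3 → X5 → X6 is active, X3 and X6 are not d-separated given {X2, X4}.

No — X3 and X6 are not d-separated given {X2, X4}.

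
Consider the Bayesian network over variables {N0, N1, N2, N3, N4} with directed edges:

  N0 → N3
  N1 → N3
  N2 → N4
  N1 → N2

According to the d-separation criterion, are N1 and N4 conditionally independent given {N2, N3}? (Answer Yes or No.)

Only one path connects N1 and N4:
Path 1: N1 → N2 → N4
  N2 is a chain here and N2 is conditioned on, so the path is blocked at N2.
Since every path is blocked, d-separation holds.

Yes — N1 and N4 are d-separated given {N2, N3}.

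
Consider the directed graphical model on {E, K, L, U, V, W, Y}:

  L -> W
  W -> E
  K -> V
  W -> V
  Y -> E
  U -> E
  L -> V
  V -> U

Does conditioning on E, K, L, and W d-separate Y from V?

We examine all 3 paths between Y and V:
  1. Y → E ← W ← L → V — E:collider[open]; W:chain[blocks]; L:fork[blocks] ⇒ blocked
  2. Y → E ← W → V — E:collider[open]; W:fork[blocks] ⇒ blocked
  3. Y → E ← U ← V — E:collider[open]; U:chain[open] ⇒ active
At least one path is unblocked, so d-separation fails.

No — Y and V are not d-separated given {E, K, L, W}.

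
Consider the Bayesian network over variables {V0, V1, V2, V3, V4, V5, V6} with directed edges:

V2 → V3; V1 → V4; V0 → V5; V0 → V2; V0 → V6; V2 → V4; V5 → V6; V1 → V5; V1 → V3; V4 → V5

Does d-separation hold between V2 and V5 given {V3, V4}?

Enumerating the 6 paths from V2 to V5 and testing each for blocking by {V3, V4}:
Path 1: V2 → V3 ← V1 → V5
  V3 is a collider and V3 is conditioned on, which opens it; V1 is a fork and V1 is not conditioned on — no node blocks this path, so it is active.
Path 2: V2 → V3 ← V1 → V4 → V5
  V4 is a chain here and V4 is conditioned on, so the path is blocked at V4.
Path 3: V2 ← V0 → V6 ← V5
  V6 is a collider here and neither V6 nor any of its descendants is conditioned on, so the collider stays closed — the path is blocked at V6.
Path 4: V2 ← V0 → V5
  V0 is a fork and V0 is not conditioned on — no node blocks this path, so it is active.
Path 5: V2 → V4 ← V1 → V5
  V4 is a collider and V4 is conditioned on, which opens it; V1 is a fork and V1 is not conditioned on — no node blocks this path, so it is active.
Path 6: V2 → V4 → V5
  V4 is a chain here and V4 is conditioned on, so the path is blocked at V4.
At least one path is unblocked, so d-separation fails.

No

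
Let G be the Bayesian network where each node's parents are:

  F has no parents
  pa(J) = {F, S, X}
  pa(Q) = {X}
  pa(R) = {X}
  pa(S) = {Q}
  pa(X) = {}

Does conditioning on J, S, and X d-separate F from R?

Yes

Enumerating the 2 paths from F to R and testing each for blocking by {J, S, X}:
  1. F → J ← S ← Q ← X → R — J:collider[open]; S:chain[blocks]; Q:chain[open]; X:fork[blocks] ⇒ blocked
  2. F → J ← X → R — J:collider[open]; X:fork[blocks] ⇒ blocked
Every path is blocked, so F and R are d-separated given {J, S, X}.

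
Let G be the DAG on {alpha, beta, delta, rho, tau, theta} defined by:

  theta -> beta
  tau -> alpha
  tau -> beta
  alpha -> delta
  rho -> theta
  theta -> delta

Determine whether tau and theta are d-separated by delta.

There are 2 undirected paths between tau and theta; checking each against the conditioning set {delta}:
Path 1: tau → beta ← theta
  beta is a collider here and neither beta nor any of its descendants is conditioned on, so the collider stays closed — the path is blocked at beta.
Path 2: tau → alpha → delta ← theta
  alpha is a chain and alpha is not conditioned on; delta is a collider and delta is conditioned on, which opens it — no node blocks this path, so it is active.
At least one path is unblocked, so d-separation fails.

No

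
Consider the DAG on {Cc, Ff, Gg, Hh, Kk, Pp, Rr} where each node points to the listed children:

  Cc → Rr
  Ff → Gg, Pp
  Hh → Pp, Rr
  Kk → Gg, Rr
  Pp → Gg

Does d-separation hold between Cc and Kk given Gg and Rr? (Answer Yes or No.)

No

There are 3 undirected paths between Cc and Kk; checking each against the conditioning set {Gg, Rr}:
  1. Cc → Rr ← Hh → Pp ← Ff → Gg ← Kk — Rr:collider[open]; Hh:fork[open]; Pp:collider[open]; Ff:fork[open]; Gg:collider[open] ⇒ active
  2. Cc → Rr ← Hh → Pp → Gg ← Kk — Rr:collider[open]; Hh:fork[open]; Pp:chain[open]; Gg:collider[open] ⇒ active
  3. Cc → Rr ← Kk — Rr:collider[open] ⇒ active
Because an active path exists, Cc and Kk are not d-separated.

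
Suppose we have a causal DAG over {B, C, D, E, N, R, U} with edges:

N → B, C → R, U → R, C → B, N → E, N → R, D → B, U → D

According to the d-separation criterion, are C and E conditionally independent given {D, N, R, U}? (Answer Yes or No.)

We examine all 4 paths between C and E:
Path 1: C → B ← N → E
  B is a collider here and neither B nor any of its descendants is conditioned on, so the collider stays closed — the path is blocked at B.
Path 2: C → B ← D ← U → R ← N → E
  B is a collider here and neither B nor any of its descendants is conditioned on, so the collider stays closed — the path is blocked at B.
Path 3: C → R ← U → D → B ← N → E
  U is a fork here and U is conditioned on, so the path is blocked at U.
Path 4: C → R ← N → E
  N is a fork here and N is conditioned on, so the path is blocked at N.
All paths are blocked; C ⊥ E | {D, N, R, U} holds.

Yes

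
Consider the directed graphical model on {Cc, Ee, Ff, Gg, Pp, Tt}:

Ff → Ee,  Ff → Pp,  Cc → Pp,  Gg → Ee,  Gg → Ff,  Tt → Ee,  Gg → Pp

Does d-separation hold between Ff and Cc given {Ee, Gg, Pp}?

We examine all 3 paths between Ff and Cc:
Path 1: Ff → Ee ← Gg → Pp ← Cc
  Gg is a fork here and Gg is conditioned on, so the path is blocked at Gg.
Path 2: Ff ← Gg → Pp ← Cc
  Gg is a fork here and Gg is conditioned on, so the path is blocked at Gg.
Path 3: Ff → Pp ← Cc
  Pp is a collider and Pp is conditioned on, which opens it — no node blocks this path, so it is active.
At least one path is unblocked, so d-separation fails.

No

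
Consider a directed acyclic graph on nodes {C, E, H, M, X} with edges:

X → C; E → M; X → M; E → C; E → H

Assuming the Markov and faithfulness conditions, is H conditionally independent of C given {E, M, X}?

Yes

Enumerating the 2 paths from H to C and testing each for blocking by {E, M, X}:
  1. H ← E → C — E:fork[blocks] ⇒ blocked
  2. H ← E → M ← X → C — E:fork[blocks]; M:collider[open]; X:fork[blocks] ⇒ blocked
Every path is blocked, so H and C are d-separated given {E, M, X}.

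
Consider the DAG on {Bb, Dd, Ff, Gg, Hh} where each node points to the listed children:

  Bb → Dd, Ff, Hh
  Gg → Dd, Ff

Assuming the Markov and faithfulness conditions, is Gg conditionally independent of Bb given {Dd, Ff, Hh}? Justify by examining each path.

No — Gg and Bb are not d-separated given {Dd, Ff, Hh}.

Enumerating the 2 paths from Gg to Bb and testing each for blocking by {Dd, Ff, Hh}:
Path 1: Gg → Ff ← Bb
  Ff is a collider and Ff is conditioned on, which opens it — no node blocks this path, so it is active.
Path 2: Gg → Dd ← Bb
  Dd is a collider and Dd is conditioned on, which opens it — no node blocks this path, so it is active.
Since the path Gg → Ff ← Bb is active, Gg and Bb are not d-separated given {Dd, Ff, Hh}.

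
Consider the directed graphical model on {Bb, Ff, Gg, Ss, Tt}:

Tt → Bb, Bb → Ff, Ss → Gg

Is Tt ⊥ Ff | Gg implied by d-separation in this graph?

No

The only undirected path from Tt to Ff is:
  1. Tt → Bb → Ff — Bb:chain[open] ⇒ active
Because an active path exists, Tt and Ff are not d-separated.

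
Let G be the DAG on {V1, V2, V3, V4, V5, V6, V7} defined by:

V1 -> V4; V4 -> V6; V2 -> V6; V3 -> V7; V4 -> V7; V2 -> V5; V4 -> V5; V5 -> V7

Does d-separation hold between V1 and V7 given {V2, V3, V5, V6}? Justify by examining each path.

No

3 paths connect V1 and V7; each must be blocked for d-separation to hold:
Path 1: V1 → V4 → V6 ← V2 → V5 → V7
  V2 is a fork here and V2 is conditioned on, so the path is blocked at V2.
Path 2: V1 → V4 → V7
  V4 is a chain and V4 is not conditioned on — no node blocks this path, so it is active.
Path 3: V1 → V4 → V5 → V7
  V5 is a chain here and V5 is conditioned on, so the path is blocked at V5.
Since the path V1 → V4 → V7 is active, V1 and V7 are not d-separated given {V2, V3, V5, V6}.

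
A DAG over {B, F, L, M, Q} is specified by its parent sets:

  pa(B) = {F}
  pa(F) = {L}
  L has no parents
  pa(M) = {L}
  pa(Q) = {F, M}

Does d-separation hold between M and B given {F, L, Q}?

Yes

We examine all 2 paths between M and B:
Path 1: M → Q ← F → B
  F is a fork here and F is conditioned on, so the path is blocked at F.
Path 2: M ← L → F → B
  L is a fork here and L is conditioned on, so the path is blocked at L.
Every path is blocked, so M and B are d-separated given {F, L, Q}.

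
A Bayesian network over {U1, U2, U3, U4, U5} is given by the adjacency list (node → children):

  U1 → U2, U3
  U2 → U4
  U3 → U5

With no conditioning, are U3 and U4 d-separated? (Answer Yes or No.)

No — U3 and U4 are not d-separated given ∅.

There is one path between U3 and U4:
Path 1: U3 ← U1 → U2 → U4
  U1 is a fork and U1 is not conditioned on; U2 is a chain and U2 is not conditioned on — no node blocks this path, so it is active.
Because an active path exists, U3 and U4 are not d-separated.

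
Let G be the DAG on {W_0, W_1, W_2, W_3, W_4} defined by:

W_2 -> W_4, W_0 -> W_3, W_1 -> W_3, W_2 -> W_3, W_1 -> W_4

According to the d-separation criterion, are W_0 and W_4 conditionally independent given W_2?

Enumerating the 2 paths from W_0 to W_4 and testing each for blocking by {W_2}:
Path 1: W_0 → W_3 ← W_2 → W_4
  W_3 is a collider here and neither W_3 nor any of its descendants is conditioned on, so the collider stays closed — the path is blocked at W_3.
Path 2: W_0 → W_3 ← W_1 → W_4
  W_3 is a collider here and neither W_3 nor any of its descendants is conditioned on, so the collider stays closed — the path is blocked at W_3.
Every path is blocked, so W_0 and W_4 are d-separated given {W_2}.

Yes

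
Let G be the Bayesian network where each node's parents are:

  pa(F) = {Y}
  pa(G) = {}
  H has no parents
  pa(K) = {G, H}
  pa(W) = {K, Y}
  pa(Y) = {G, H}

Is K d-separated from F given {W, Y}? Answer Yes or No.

3 paths connect K and F; each must be blocked for d-separation to hold:
  1. K ← H → Y → F — H:fork[open]; Y:chain[blocks] ⇒ blocked
  2. K ← G → Y → F — G:fork[open]; Y:chain[blocks] ⇒ blocked
  3. K → W ← Y → F — W:collider[open]; Y:fork[blocks] ⇒ blocked
Since every path is blocked, d-separation holds.

Yes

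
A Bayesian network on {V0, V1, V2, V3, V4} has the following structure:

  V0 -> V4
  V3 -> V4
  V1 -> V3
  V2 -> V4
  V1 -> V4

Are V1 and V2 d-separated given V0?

Yes

We examine all 2 paths between V1 and V2:
  1. V1 → V3 → V4 ← V2 — V3:chain[open]; V4:collider[blocks] ⇒ blocked
  2. V1 → V4 ← V2 — V4:collider[blocks] ⇒ blocked
All paths are blocked; V1 ⊥ V2 | {V0} holds.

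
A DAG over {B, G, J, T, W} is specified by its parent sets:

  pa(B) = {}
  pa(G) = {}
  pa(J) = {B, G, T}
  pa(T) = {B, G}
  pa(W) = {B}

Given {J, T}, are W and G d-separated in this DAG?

Enumerating the 4 paths from W to G and testing each for blocking by {J, T}:
  1. W ← B → J ← G — B:fork[open]; J:collider[open] ⇒ active
  2. W ← B → J ← T ← G — B:fork[open]; J:collider[open]; T:chain[blocks] ⇒ blocked
  3. W ← B → T → J ← G — B:fork[open]; T:chain[blocks]; J:collider[open] ⇒ blocked
  4. W ← B → T ← G — B:fork[open]; T:collider[open] ⇒ active
At least one path is unblocked, so d-separation fails.

No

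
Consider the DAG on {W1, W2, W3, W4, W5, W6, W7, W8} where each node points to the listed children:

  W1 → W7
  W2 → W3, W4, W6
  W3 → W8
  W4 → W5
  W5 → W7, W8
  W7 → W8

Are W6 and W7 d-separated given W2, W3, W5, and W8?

We examine all 4 paths between W6 and W7:
Path 1: W6 ← W2 → W4 → W5 → W7
  W2 is a fork here and W2 is conditioned on, so the path is blocked at W2.
Path 2: W6 ← W2 → W4 → W5 → W8 ← W7
  W2 is a fork here and W2 is conditioned on, so the path is blocked at W2.
Path 3: W6 ← W2 → W3 → W8 ← W5 → W7
  W2 is a fork here and W2 is conditioned on, so the path is blocked at W2.
Path 4: W6 ← W2 → W3 → W8 ← W7
  W2 is a fork here and W2 is conditioned on, so the path is blocked at W2.
All paths are blocked; W6 ⊥ W7 | {W2, W3, W5, W8} holds.

Yes — W6 and W7 are d-separated given {W2, W3, W5, W8}.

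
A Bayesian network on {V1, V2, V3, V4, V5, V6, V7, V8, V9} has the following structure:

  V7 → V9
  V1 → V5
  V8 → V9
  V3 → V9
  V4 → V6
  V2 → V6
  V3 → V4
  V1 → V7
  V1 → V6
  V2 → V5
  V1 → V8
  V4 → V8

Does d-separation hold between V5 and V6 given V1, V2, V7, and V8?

Enumerating the 6 paths from V5 to V6 and testing each for blocking by {V1, V2, V7, V8}:
  1. V5 ← V1 → V7 → V9 ← V3 → V4 → V6 — V1:fork[blocks]; V7:chain[blocks]; V9:collider[blocks]; V3:fork[open]; V4:chain[open] ⇒ blocked
  2. V5 ← V1 → V7 → V9 ← V8 ← V4 → V6 — V1:fork[blocks]; V7:chain[blocks]; V9:collider[blocks]; V8:chain[blocks]; V4:fork[open] ⇒ blocked
  3. V5 ← V1 → V8 ← V4 → V6 — V1:fork[blocks]; V8:collider[open]; V4:fork[open] ⇒ blocked
  4. V5 ← V1 → V8 → V9 ← V3 → V4 → V6 — V1:fork[blocks]; V8:chain[blocks]; V9:collider[blocks]; V3:fork[open]; V4:chain[open] ⇒ blocked
  5. V5 ← V1 → V6 — V1:fork[blocks] ⇒ blocked
  6. V5 ← V2 → V6 — V2:fork[blocks] ⇒ blocked
Every path is blocked, so V5 and V6 are d-separated given {V1, V2, V7, V8}.

Yes — V5 and V6 are d-separated given {V1, V2, V7, V8}.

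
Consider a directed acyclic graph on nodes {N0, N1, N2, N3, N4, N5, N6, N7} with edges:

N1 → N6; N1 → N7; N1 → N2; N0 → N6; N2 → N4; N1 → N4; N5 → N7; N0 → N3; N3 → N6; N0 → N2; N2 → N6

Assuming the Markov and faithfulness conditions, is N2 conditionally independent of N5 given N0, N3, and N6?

Yes — N2 and N5 are d-separated given {N0, N3, N6}.

5 paths connect N2 and N5; each must be blocked for d-separation to hold:
  1. N2 ← N0 → N6 ← N1 → N7 ← N5 — N0:fork[blocks]; N6:collider[open]; N1:fork[open]; N7:collider[blocks] ⇒ blocked
  2. N2 ← N0 → N3 → N6 ← N1 → N7 ← N5 — N0:fork[blocks]; N3:chain[blocks]; N6:collider[open]; N1:fork[open]; N7:collider[blocks] ⇒ blocked
  3. N2 → N6 ← N1 → N7 ← N5 — N6:collider[open]; N1:fork[open]; N7:collider[blocks] ⇒ blocked
  4. N2 ← N1 → N7 ← N5 — N1:fork[open]; N7:collider[blocks] ⇒ blocked
  5. N2 → N4 ← N1 → N7 ← N5 — N4:collider[blocks]; N1:fork[open]; N7:collider[blocks] ⇒ blocked
All paths are blocked; N2 ⊥ N5 | {N0, N3, N6} holds.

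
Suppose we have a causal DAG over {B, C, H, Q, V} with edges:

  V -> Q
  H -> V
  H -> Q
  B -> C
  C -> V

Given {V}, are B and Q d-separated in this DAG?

2 paths connect B and Q; each must be blocked for d-separation to hold:
Path 1: B → C → V → Q
  V is a chain here and V is conditioned on, so the path is blocked at V.
Path 2: B → C → V ← H → Q
  C is a chain and C is not conditioned on; V is a collider and V is conditioned on, which opens it; H is a fork and H is not conditioned on — no node blocks this path, so it is active.
At least one path is unblocked, so d-separation fails.

No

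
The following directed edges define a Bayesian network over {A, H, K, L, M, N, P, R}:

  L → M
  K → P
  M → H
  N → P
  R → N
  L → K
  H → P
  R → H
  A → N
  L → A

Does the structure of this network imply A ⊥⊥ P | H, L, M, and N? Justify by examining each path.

We examine all 6 paths between A and P:
  1. A ← L → K → P — L:fork[blocks]; K:chain[open] ⇒ blocked
  2. A ← L → M → H ← R → N → P — L:fork[blocks]; M:chain[blocks]; H:collider[open]; R:fork[open]; N:chain[blocks] ⇒ blocked
  3. A ← L → M → H → P — L:fork[blocks]; M:chain[blocks]; H:chain[blocks] ⇒ blocked
  4. A → N ← R → H → P — N:collider[open]; R:fork[open]; H:chain[blocks] ⇒ blocked
  5. A → N ← R → H ← M ← L → K → P — N:collider[open]; R:fork[open]; H:collider[open]; M:chain[blocks]; L:fork[blocks]; K:chain[open] ⇒ blocked
  6. A → N → P — N:chain[blocks] ⇒ blocked
Since every path is blocked, d-separation holds.

Yes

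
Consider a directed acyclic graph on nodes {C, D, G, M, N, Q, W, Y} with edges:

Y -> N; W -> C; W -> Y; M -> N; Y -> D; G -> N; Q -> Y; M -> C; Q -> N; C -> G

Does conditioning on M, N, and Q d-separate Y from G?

No

We examine all 6 paths between Y and G:
Path 1: Y → N ← M → C → G
  M is a fork here and M is conditioned on, so the path is blocked at M.
Path 2: Y → N ← G
  N is a collider and N is conditioned on, which opens it — no node blocks this path, so it is active.
Path 3: Y ← W → C ← M → N ← G
  M is a fork here and M is conditioned on, so the path is blocked at M.
Path 4: Y ← W → C → G
  W is a fork and W is not conditioned on; C is a chain and C is not conditioned on — no node blocks this path, so it is active.
Path 5: Y ← Q → N ← M → C → G
  Q is a fork here and Q is conditioned on, so the path is blocked at Q.
Path 6: Y ← Q → N ← G
  Q is a fork here and Q is conditioned on, so the path is blocked at Q.
At least one path is unblocked, so d-separation fails.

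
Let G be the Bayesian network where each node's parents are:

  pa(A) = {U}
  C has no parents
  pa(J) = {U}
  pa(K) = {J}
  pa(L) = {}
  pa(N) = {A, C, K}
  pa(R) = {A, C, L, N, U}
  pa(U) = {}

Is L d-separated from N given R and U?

No

We examine all 6 paths between L and N:
Path 1: L → R ← N
  R is a collider and R is conditioned on, which opens it — no node blocks this path, so it is active.
Path 2: L → R ← U → J → K → N
  U is a fork here and U is conditioned on, so the path is blocked at U.
Path 3: L → R ← U → A → N
  U is a fork here and U is conditioned on, so the path is blocked at U.
Path 4: L → R ← A → N
  R is a collider and R is conditioned on, which opens it; A is a fork and A is not conditioned on — no node blocks this path, so it is active.
Path 5: L → R ← A ← U → J → K → N
  U is a fork here and U is conditioned on, so the path is blocked at U.
Path 6: L → R ← C → N
  R is a collider and R is conditioned on, which opens it; C is a fork and C is not conditioned on — no node blocks this path, so it is active.
Since the path L → R ← N is active, L and N are not d-separated given {R, U}.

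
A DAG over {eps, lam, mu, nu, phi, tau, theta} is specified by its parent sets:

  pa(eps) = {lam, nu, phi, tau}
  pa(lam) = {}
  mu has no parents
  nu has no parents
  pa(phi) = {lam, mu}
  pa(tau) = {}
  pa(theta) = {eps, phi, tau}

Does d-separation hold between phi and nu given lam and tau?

Yes — phi and nu are d-separated given {lam, tau}.

4 paths connect phi and nu; each must be blocked for d-separation to hold:
Path 1: phi ← lam → eps ← nu
  lam is a fork here and lam is conditioned on, so the path is blocked at lam.
Path 2: phi → eps ← nu
  eps is a collider here and neither eps nor any of its descendants is conditioned on, so the collider stays closed — the path is blocked at eps.
Path 3: phi → theta ← eps ← nu
  theta is a collider here and neither theta nor any of its descendants is conditioned on, so the collider stays closed — the path is blocked at theta.
Path 4: phi → theta ← tau → eps ← nu
  theta is a collider here and neither theta nor any of its descendants is conditioned on, so the collider stays closed — the path is blocked at theta.
All paths are blocked; phi ⊥ nu | {lam, tau} holds.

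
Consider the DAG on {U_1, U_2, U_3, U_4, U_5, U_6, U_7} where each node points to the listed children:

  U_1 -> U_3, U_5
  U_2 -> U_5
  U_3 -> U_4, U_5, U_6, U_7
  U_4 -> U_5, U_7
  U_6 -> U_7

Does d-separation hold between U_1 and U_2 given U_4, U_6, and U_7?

Yes

There are 5 undirected paths between U_1 and U_2; checking each against the conditioning set {U_4, U_6, U_7}:
  1. U_1 → U_3 → U_7 ← U_4 → U_5 ← U_2 — U_3:chain[open]; U_7:collider[open]; U_4:fork[blocks]; U_5:collider[blocks] ⇒ blocked
  2. U_1 → U_3 → U_4 → U_5 ← U_2 — U_3:chain[open]; U_4:chain[blocks]; U_5:collider[blocks] ⇒ blocked
  3. U_1 → U_3 → U_6 → U_7 ← U_4 → U_5 ← U_2 — U_3:chain[open]; U_6:chain[blocks]; U_7:collider[open]; U_4:fork[blocks]; U_5:collider[blocks] ⇒ blocked
  4. U_1 → U_3 → U_5 ← U_2 — U_3:chain[open]; U_5:collider[blocks] ⇒ blocked
  5. U_1 → U_5 ← U_2 — U_5:collider[blocks] ⇒ blocked
Since every path is blocked, d-separation holds.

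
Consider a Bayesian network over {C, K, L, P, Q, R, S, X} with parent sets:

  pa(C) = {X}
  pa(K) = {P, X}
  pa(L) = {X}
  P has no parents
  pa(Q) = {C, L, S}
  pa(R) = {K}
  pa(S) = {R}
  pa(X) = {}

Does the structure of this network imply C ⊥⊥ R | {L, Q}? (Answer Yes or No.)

4 paths connect C and R; each must be blocked for d-separation to hold:
Path 1: C → Q ← S ← R
  Q is a collider and Q is conditioned on, which opens it; S is a chain and S is not conditioned on — no node blocks this path, so it is active.
Path 2: C → Q ← L ← X → K → R
  L is a chain here and L is conditioned on, so the path is blocked at L.
Path 3: C ← X → K → R
  X is a fork and X is not conditioned on; K is a chain and K is not conditioned on — no node blocks this path, so it is active.
Path 4: C ← X → L → Q ← S ← R
  L is a chain here and L is conditioned on, so the path is blocked at L.
Since the path C → Q ← S ← R is active, C and R are not d-separated given {L, Q}.

No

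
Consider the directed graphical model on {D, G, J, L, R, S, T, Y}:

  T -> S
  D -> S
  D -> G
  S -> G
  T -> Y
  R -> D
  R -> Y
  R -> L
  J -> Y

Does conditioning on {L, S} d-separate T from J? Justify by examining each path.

Enumerating the 3 paths from T to J and testing each for blocking by {L, S}:
Path 1: T → S → G ← D ← R → Y ← J
  S is a chain here and S is conditioned on, so the path is blocked at S.
Path 2: T → S ← D ← R → Y ← J
  Y is a collider here and neither Y nor any of its descendants is conditioned on, so the collider stays closed — the path is blocked at Y.
Path 3: T → Y ← J
  Y is a collider here and neither Y nor any of its descendants is conditioned on, so the collider stays closed — the path is blocked at Y.
All paths are blocked; T ⊥ J | {L, S} holds.

Yes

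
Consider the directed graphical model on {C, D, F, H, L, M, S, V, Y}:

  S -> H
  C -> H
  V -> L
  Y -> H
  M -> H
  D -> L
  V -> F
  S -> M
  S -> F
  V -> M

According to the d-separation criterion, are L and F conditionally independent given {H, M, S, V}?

Yes

There are 3 undirected paths between L and F; checking each against the conditioning set {H, M, S, V}:
Path 1: L ← V → F
  V is a fork here and V is conditioned on, so the path is blocked at V.
Path 2: L ← V → M → H ← S → F
  V is a fork here and V is conditioned on, so the path is blocked at V.
Path 3: L ← V → M ← S → F
  V is a fork here and V is conditioned on, so the path is blocked at V.
All paths are blocked; L ⊥ F | {H, M, S, V} holds.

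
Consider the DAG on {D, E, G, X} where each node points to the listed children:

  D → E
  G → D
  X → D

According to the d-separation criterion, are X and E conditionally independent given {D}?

Only one path connects X and E:
  1. X → D → E — D:chain[blocks] ⇒ blocked
Since every path is blocked, d-separation holds.

Yes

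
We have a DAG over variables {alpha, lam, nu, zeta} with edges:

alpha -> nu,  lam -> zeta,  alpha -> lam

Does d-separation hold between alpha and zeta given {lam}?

Yes

There is one path between alpha and zeta:
Path 1: alpha → lam → zeta
  lam is a chain here and lam is conditioned on, so the path is blocked at lam.
All paths are blocked; alpha ⊥ zeta | {lam} holds.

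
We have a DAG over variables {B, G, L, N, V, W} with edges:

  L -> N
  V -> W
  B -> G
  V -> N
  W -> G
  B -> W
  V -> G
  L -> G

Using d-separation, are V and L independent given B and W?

There are 4 undirected paths between V and L; checking each against the conditioning set {B, W}:
  1. V → G ← L — G:collider[blocks] ⇒ blocked
  2. V → N ← L — N:collider[blocks] ⇒ blocked
  3. V → W → G ← L — W:chain[blocks]; G:collider[blocks] ⇒ blocked
  4. V → W ← B → G ← L — W:collider[open]; B:fork[blocks]; G:collider[blocks] ⇒ blocked
All paths are blocked; V ⊥ L | {B, W} holds.

Yes — V and L are d-separated given {B, W}.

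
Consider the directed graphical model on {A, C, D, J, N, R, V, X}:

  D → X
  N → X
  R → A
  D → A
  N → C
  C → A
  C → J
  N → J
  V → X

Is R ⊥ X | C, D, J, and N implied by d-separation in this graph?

We examine all 3 paths between R and X:
Path 1: R → A ← D → X
  A is a collider here and neither A nor any of its descendants is conditioned on, so the collider stays closed — the path is blocked at A.
Path 2: R → A ← C → J ← N → X
  A is a collider here and neither A nor any of its descendants is conditioned on, so the collider stays closed — the path is blocked at A.
Path 3: R → A ← C ← N → X
  A is a collider here and neither A nor any of its descendants is conditioned on, so the collider stays closed — the path is blocked at A.
Every path is blocked, so R and X are d-separated given {C, D, J, N}.

Yes — R and X are d-separated given {C, D, J, N}.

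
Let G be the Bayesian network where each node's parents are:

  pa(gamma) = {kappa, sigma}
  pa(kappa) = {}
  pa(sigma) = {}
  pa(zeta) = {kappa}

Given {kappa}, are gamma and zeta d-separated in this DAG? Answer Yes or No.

Only one path connects gamma and zeta:
Path 1: gamma ← kappa → zeta
  kappa is a fork here and kappa is conditioned on, so the path is blocked at kappa.
Every path is blocked, so gamma and zeta are d-separated given {kappa}.

Yes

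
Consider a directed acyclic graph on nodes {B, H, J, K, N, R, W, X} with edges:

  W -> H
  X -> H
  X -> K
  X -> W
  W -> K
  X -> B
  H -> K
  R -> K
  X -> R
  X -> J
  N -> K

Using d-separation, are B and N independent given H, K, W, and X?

Enumerating the 6 paths from B to N and testing each for blocking by {H, K, W, X}:
  1. B ← X → H ← W → K ← N — X:fork[blocks]; H:collider[open]; W:fork[blocks]; K:collider[open] ⇒ blocked
  2. B ← X → H → K ← N — X:fork[blocks]; H:chain[blocks]; K:collider[open] ⇒ blocked
  3. B ← X → W → H → K ← N — X:fork[blocks]; W:chain[blocks]; H:chain[blocks]; K:collider[open] ⇒ blocked
  4. B ← X → W → K ← N — X:fork[blocks]; W:chain[blocks]; K:collider[open] ⇒ blocked
  5. B ← X → R → K ← N — X:fork[blocks]; R:chain[open]; K:collider[open] ⇒ blocked
  6. B ← X → K ← N — X:fork[blocks]; K:collider[open] ⇒ blocked
Since every path is blocked, d-separation holds.

Yes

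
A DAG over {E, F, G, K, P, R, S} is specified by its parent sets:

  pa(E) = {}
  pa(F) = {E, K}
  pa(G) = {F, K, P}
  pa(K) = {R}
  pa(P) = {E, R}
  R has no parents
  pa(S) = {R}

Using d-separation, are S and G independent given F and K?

There are 6 undirected paths between S and G; checking each against the conditioning set {F, K}:
Path 1: S ← R → P → G
  R is a fork and R is not conditioned on; P is a chain and P is not conditioned on — no node blocks this path, so it is active.
Path 2: S ← R → P ← E → F → G
  P is a collider here and neither P nor any of its descendants is conditioned on, so the collider stays closed — the path is blocked at P.
Path 3: S ← R → P ← E → F ← K → G
  P is a collider here and neither P nor any of its descendants is conditioned on, so the collider stays closed — the path is blocked at P.
Path 4: S ← R → K → G
  K is a chain here and K is conditioned on, so the path is blocked at K.
Path 5: S ← R → K → F → G
  K is a chain here and K is conditioned on, so the path is blocked at K.
Path 6: S ← R → K → F ← E → P → G
  K is a chain here and K is conditioned on, so the path is blocked at K.
At least one path is unblocked, so d-separation fails.

No — S and G are not d-separated given {F, K}.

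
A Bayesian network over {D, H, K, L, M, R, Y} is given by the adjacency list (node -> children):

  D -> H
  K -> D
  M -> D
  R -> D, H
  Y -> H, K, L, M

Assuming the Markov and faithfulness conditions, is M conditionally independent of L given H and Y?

We examine all 4 paths between M and L:
Path 1: M → D ← K ← Y → L
  Y is a fork here and Y is conditioned on, so the path is blocked at Y.
Path 2: M → D ← R → H ← Y → L
  Y is a fork here and Y is conditioned on, so the path is blocked at Y.
Path 3: M → D → H ← Y → L
  Y is a fork here and Y is conditioned on, so the path is blocked at Y.
Path 4: M ← Y → L
  Y is a fork here and Y is conditioned on, so the path is blocked at Y.
Since every path is blocked, d-separation holds.

Yes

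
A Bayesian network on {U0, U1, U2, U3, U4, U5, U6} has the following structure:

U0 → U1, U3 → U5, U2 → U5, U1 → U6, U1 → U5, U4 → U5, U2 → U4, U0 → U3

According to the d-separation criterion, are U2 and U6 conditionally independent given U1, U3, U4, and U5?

Yes

Enumerating the 4 paths from U2 to U6 and testing each for blocking by {U1, U3, U4, U5}:
Path 1: U2 → U4 → U5 ← U3 ← U0 → U1 → U6
  U4 is a chain here and U4 is conditioned on, so the path is blocked at U4.
Path 2: U2 → U4 → U5 ← U1 → U6
  U4 is a chain here and U4 is conditioned on, so the path is blocked at U4.
Path 3: U2 → U5 ← U3 ← U0 → U1 → U6
  U3 is a chain here and U3 is conditioned on, so the path is blocked at U3.
Path 4: U2 → U5 ← U1 → U6
  U1 is a fork here and U1 is conditioned on, so the path is blocked at U1.
All paths are blocked; U2 ⊥ U6 | {U1, U3, U4, U5} holds.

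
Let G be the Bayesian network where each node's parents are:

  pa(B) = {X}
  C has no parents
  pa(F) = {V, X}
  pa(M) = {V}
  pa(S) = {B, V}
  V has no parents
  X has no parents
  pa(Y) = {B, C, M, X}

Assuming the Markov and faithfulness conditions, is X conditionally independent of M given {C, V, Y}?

We examine all 6 paths between X and M:
Path 1: X → B → Y ← M
  B is a chain and B is not conditioned on; Y is a collider and Y is conditioned on, which opens it — no node blocks this path, so it is active.
Path 2: X → B → S ← V → M
  S is a collider here and neither S nor any of its descendants is conditioned on, so the collider stays closed — the path is blocked at S.
Path 3: X → Y ← B → S ← V → M
  S is a collider here and neither S nor any of its descendants is conditioned on, so the collider stays closed — the path is blocked at S.
Path 4: X → Y ← M
  Y is a collider and Y is conditioned on, which opens it — no node blocks this path, so it is active.
Path 5: X → F ← V → M
  F is a collider here and neither F nor any of its descendants is conditioned on, so the collider stays closed — the path is blocked at F.
Path 6: X → F ← V → S ← B → Y ← M
  F is a collider here and neither F nor any of its descendants is conditioned on, so the collider stays closed — the path is blocked at F.
Because an active path exists, X and M are not d-separated.

No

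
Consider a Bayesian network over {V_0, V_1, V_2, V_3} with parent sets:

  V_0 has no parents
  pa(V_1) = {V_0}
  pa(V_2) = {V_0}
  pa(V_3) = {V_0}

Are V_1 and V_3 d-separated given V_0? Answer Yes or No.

There is one path between V_1 and V_3:
  1. V_1 ← V_0 → V_3 — V_0:fork[blocks] ⇒ blocked
Since every path is blocked, d-separation holds.

Yes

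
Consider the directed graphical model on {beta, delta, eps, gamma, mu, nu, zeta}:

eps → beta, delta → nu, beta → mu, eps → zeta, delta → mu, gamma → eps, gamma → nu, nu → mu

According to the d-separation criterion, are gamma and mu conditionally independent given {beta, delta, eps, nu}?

3 paths connect gamma and mu; each must be blocked for d-separation to hold:
Path 1: gamma → nu → mu
  nu is a chain here and nu is conditioned on, so the path is blocked at nu.
Path 2: gamma → nu ← delta → mu
  delta is a fork here and delta is conditioned on, so the path is blocked at delta.
Path 3: gamma → eps → beta → mu
  eps is a chain here and eps is conditioned on, so the path is blocked at eps.
Every path is blocked, so gamma and mu are d-separated given {beta, delta, eps, nu}.

Yes — gamma and mu are d-separated given {beta, delta, eps, nu}.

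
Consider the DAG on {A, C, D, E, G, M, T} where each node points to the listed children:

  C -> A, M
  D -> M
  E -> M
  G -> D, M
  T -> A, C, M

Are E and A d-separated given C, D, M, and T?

Enumerating the 4 paths from E to A and testing each for blocking by {C, D, M, T}:
  1. E → M ← C → A — M:collider[open]; C:fork[blocks] ⇒ blocked
  2. E → M ← C ← T → A — M:collider[open]; C:chain[blocks]; T:fork[blocks] ⇒ blocked
  3. E → M ← T → A — M:collider[open]; T:fork[blocks] ⇒ blocked
  4. E → M ← T → C → A — M:collider[open]; T:fork[blocks]; C:chain[blocks] ⇒ blocked
Every path is blocked, so E and A are d-separated given {C, D, M, T}.

Yes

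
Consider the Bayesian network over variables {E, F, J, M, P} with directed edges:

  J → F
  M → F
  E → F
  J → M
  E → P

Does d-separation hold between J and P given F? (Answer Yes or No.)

We examine all 2 paths between J and P:
Path 1: J → M → F ← E → P
  M is a chain and M is not conditioned on; F is a collider and F is conditioned on, which opens it; E is a fork and E is not conditioned on — no node blocks this path, so it is active.
Path 2: J → F ← E → P
  F is a collider and F is conditioned on, which opens it; E is a fork and E is not conditioned on — no node blocks this path, so it is active.
Since the path J → M → F ← E → P is active, J and P are not d-separated given {F}.

No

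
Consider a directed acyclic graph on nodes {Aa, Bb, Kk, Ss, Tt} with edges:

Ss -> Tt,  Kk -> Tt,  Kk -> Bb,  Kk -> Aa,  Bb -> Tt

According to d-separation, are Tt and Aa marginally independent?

No

There are 2 undirected paths between Tt and Aa; checking each against the conditioning set ∅:
  1. Tt ← Kk → Aa — Kk:fork[open] ⇒ active
  2. Tt ← Bb ← Kk → Aa — Bb:chain[open]; Kk:fork[open] ⇒ active
Since the path Tt ← Kk → Aa is active, Tt and Aa are not d-separated given ∅.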